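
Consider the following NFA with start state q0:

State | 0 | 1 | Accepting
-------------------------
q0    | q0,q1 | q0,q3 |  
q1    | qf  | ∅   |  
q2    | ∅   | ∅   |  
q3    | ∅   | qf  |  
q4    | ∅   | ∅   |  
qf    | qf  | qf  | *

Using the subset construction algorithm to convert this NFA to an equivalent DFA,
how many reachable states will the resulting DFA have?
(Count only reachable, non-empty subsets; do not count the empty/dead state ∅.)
Start subset: {q0}
{q0}: on 0 → {q0, q1}, on 1 → {q0, q3}
{q0, q1}: on 0 → {q0, q1, qf}, on 1 → {q0, q3}
{q0, q3}: on 0 → {q0, q1}, on 1 → {q0, q3, qf}
{q0, q1, qf}: on 0 → {q0, q1, qf}, on 1 → {q0, q3, qf}
{q0, q3, qf}: on 0 → {q0, q1, qf}, on 1 → {q0, q3, qf}
Reachable non-empty subsets: {q0}, {q0, q1}, {q0, q3}, {q0, q1, qf}, {q0, q3, qf} — 5 in total.

Final answer: 5 states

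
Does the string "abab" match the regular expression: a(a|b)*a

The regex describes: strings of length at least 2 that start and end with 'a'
No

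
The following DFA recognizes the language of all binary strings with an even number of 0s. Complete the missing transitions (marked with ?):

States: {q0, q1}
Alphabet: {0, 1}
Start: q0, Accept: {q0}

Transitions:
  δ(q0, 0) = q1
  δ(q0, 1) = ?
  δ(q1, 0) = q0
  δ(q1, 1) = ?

What each state remembers (consistent with the given transitions and accept states):
  q0: an even number of 0s has been read so far
  q1: an odd number of 0s has been read so far
Filling in the missing entries:
  δ(q0, 1): in q0 (an even number of 0s has been read so far), after reading 1 we have: an even number of 0s has been read so far → q0
  δ(q1, 1): in q1 (an odd number of 0s has been read so far), after reading 1 we have: an odd number of 0s has been read so far → q1

Final answer: δ(q0, 1) = q0; δ(q1, 1) = q1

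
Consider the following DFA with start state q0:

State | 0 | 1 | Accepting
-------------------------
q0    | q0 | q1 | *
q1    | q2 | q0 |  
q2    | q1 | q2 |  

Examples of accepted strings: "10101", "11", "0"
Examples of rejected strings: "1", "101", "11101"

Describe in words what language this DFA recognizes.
binary numbers divisible by 3 (treating the string as a binary integer; leading zeros allowed, the empty string counts as 0)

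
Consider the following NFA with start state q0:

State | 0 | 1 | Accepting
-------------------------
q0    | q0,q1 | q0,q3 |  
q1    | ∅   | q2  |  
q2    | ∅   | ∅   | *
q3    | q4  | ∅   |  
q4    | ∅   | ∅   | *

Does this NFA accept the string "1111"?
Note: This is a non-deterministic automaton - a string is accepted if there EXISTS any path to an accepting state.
Track the set of states the NFA could be in: start {q0}
Read '1': {q0} → {q0, q3}
Read '1': {q0, q3} → {q0, q3}
Read '1': {q0, q3} → {q0, q3}
Read '1': {q0, q3} → {q0, q3}
Final set {q0, q3} contains no accepting state → rejected.

Final answer: No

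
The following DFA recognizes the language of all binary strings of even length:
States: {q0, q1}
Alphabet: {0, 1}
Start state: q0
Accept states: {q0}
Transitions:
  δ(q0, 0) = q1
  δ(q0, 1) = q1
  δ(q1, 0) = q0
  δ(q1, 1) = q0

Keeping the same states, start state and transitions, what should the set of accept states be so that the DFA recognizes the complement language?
The DFA is complete (every state has a transition on every symbol), so the complement
is recognized by the same DFA with accepting and non-accepting states swapped.
Original accept states: {q0}
Complement accept states = All states - Original accept states
= {q0, q1} - {q0}
= {q1}
Complement language: strings of ODD length

Final answer: {q1}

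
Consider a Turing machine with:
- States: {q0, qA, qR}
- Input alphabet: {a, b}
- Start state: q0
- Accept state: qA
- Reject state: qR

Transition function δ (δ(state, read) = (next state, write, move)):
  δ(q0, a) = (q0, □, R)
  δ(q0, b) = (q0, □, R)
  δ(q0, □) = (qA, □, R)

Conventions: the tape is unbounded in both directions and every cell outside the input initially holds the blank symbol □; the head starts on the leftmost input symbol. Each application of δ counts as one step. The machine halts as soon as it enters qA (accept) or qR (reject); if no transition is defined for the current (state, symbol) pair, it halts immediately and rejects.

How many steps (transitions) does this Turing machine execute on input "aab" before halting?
Step 0: [q0]aab (head at position 0)
Step 1: δ(q0, a) = (q0, □, R)  ⊢  □[q0]ab (head at position 1)
Step 2: δ(q0, a) = (q0, □, R)  ⊢  □□[q0]b (head at position 2)
Step 3: δ(q0, b) = (q0, □, R)  ⊢  □□□[q0]□ (head at position 3)
Step 4: δ(q0, □) = (qA, □, R)  ⊢  □□□□[qA]□ (head at position 4)
The machine is in qA, so it halts and accepts.
Number of transitions executed: 4.

Final answer: 4 steps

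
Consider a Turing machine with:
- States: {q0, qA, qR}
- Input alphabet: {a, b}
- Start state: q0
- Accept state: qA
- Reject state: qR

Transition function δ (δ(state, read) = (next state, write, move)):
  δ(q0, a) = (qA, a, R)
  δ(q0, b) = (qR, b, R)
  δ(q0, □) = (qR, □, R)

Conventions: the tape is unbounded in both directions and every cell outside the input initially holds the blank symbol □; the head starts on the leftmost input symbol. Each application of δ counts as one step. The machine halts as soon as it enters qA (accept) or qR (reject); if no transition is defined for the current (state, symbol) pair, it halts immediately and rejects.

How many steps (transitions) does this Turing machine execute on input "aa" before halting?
Step 0: [q0]aa (head at position 0)
Step 1: δ(q0, a) = (qA, a, R)  ⊢  a[qA]a (head at position 1)
The machine is in qA, so it halts and accepts.
Number of transitions executed: 1.

Final answer: 1 steps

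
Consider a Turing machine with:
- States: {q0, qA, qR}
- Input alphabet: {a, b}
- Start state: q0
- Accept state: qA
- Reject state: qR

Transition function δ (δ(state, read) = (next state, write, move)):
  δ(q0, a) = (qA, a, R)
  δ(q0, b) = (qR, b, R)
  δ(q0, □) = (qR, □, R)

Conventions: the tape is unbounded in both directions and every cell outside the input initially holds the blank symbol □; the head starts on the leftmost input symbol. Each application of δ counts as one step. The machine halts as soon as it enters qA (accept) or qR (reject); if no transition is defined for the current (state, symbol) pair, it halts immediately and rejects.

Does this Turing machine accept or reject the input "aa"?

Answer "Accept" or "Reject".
Step 0: [q0]aa (head at position 0)
Step 1: δ(q0, a) = (qA, a, R)  ⊢  a[qA]a (head at position 1)
The machine is in qA, so it halts and accepts.

Final answer: Accept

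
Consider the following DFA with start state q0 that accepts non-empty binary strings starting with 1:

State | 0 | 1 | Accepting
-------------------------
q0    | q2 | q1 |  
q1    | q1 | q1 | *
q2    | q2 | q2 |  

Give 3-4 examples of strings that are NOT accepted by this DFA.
Any strings that end in a non-accepting state work; for example:
"001": q0 → q2 → q2 → q2; q2 is not accepting → rejected
"010": q0 → q2 → q2 → q2; q2 is not accepting → rejected
"0001": q0 → q2 → q2 → q2 → q2; q2 is not accepting → rejected
"0011": q0 → q2 → q2 → q2 → q2; q2 is not accepting → rejected

Final answer: "001", "010", "0001", "0011"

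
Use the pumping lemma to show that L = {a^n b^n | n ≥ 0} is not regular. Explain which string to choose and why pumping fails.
Language: L = {a^n b^n | n ≥ 0} (equal numbers of a's followed by b's)
Step 1: Assume for contradiction that L is regular, with pumping length p.
Step 2: Choose s = a^p b^p. Then s ∈ L (it has p a's followed by p b's) and |s| ≥ p.
Step 3: Consider any decomposition s = xyz with |xy| ≤ p and |y| > 0. Since |xy| ≤ p and the first p symbols of s are all a's, y = a^k for some k with 1 ≤ k ≤ p.
Step 4: Pumping up (i = 2): xy²z = a^(p+k) b^p, which has more a's than b's, so xy²z ∉ L.
This contradicts the pumping lemma, so L is not regular.

Final answer: Choose s = a^p b^p. Since |xy| ≤ p, y = a^k with k ≥ 1. Then xy²z = a^(p+k) b^p ∉ L.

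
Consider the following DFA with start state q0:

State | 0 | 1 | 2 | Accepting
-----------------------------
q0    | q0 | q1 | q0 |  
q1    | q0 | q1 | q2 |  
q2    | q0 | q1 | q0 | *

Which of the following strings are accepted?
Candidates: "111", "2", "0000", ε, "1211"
"111": q0 → q1 → q1 → q1; q1 is not accepting → rejected
"2": q0 → q0; q0 is not accepting → rejected
"0000": q0 → q0 → q0 → q0 → q0; q0 is not accepting → rejected
ε: q0; q0 is not accepting → rejected
"1211": q0 → q1 → q2 → q1 → q1; q1 is not accepting → rejected

Final answer: None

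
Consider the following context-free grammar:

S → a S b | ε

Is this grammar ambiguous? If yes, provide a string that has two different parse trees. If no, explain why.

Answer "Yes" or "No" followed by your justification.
At every step exactly one production applies: if the remaining string to generate is non-empty it starts with a and ends with b, forcing S → a S b; if it is empty, S → ε is forced. Hence each string a^n b^n has exactly one derivation (S → a S b applied n times, then S → ε) and one parse tree.

Final answer: No - the grammar is unambiguous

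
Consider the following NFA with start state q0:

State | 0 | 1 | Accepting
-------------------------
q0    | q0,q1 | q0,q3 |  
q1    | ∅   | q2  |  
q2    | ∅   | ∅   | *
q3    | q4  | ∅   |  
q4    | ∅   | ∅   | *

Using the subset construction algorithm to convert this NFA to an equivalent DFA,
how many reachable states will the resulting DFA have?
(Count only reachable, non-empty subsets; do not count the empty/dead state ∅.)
Start subset: {q0}
{q0}: on 0 → {q0, q1}, on 1 → {q0, q3}
{q0, q1}: on 0 → {q0, q1}, on 1 → {q0, q2, q3}
{q0, q3}: on 0 → {q0, q1, q4}, on 1 → {q0, q3}
{q0, q2, q3}: on 0 → {q0, q1, q4}, on 1 → {q0, q3}
{q0, q1, q4}: on 0 → {q0, q1}, on 1 → {q0, q2, q3}
Reachable non-empty subsets: {q0}, {q0, q1}, {q0, q3}, {q0, q2, q3}, {q0, q1, q4} — 5 in total.

Final answer: 5 states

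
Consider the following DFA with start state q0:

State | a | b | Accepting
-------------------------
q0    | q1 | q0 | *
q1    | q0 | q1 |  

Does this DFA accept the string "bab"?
Start in q0.
Read 'b': q0 → q0
Read 'a': q0 → q1
Read 'b': q1 → q1
Final state q1 is not accepting, so the string is rejected.

Final answer: No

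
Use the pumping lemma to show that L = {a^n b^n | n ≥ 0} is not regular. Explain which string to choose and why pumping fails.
Language: L = {a^n b^n | n ≥ 0} (equal numbers of a's followed by b's)
Step 1: Assume for contradiction that L is regular, with pumping length p.
Step 2: Choose s = a^p b^p. Then s ∈ L (it has p a's followed by p b's) and |s| ≥ p.
Step 3: Consider any decomposition s = xyz with |xy| ≤ p and |y| > 0. Since |xy| ≤ p and the first p symbols of s are all a's, y = a^k for some k with 1 ≤ k ≤ p.
Step 4: Pumping up (i = 2): xy²z = a^(p+k) b^p, which has more a's than b's, so xy²z ∉ L.
This contradicts the pumping lemma, so L is not regular.

Final answer: Choose s = a^p b^p. Since |xy| ≤ p, y = a^k with k ≥ 1. Then xy²z = a^(p+k) b^p ∉ L.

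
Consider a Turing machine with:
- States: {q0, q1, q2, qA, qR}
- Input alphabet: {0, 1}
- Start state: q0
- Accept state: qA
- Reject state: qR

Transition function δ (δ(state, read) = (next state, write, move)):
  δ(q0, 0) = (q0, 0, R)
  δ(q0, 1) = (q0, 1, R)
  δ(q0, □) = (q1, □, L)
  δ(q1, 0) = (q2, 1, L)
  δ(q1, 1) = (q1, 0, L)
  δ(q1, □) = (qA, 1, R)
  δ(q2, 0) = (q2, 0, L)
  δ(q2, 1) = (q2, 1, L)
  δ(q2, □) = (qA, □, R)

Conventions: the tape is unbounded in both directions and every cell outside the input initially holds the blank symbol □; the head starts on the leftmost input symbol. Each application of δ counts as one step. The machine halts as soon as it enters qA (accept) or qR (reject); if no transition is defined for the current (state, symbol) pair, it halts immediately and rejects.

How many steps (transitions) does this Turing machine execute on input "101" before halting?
Step 0: [q0]101 (head at position 0)
Step 1: δ(q0, 1) = (q0, 1, R)  ⊢  1[q0]01 (head at position 1)
Step 2: δ(q0, 0) = (q0, 0, R)  ⊢  10[q0]1 (head at position 2)
Step 3: δ(q0, 1) = (q0, 1, R)  ⊢  101[q0]□ (head at position 3)
Step 4: δ(q0, □) = (q1, □, L)  ⊢  10[q1]1□ (head at position 2)
Step 5: δ(q1, 1) = (q1, 0, L)  ⊢  1[q1]00□ (head at position 1)
Step 6: δ(q1, 0) = (q2, 1, L)  ⊢  [q2]110□ (head at position 0)
Step 7: δ(q2, 1) = (q2, 1, L)  ⊢  [q2]□110□ (head at position -1)
Step 8: δ(q2, □) = (qA, □, R)  ⊢  □[qA]110□ (head at position 0)
The machine is in qA, so it halts and accepts.
Number of transitions executed: 8.

Final answer: 8 steps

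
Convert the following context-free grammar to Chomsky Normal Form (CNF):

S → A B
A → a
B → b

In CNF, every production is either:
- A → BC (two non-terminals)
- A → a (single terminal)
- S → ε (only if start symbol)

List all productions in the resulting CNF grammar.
The grammar has no ε-productions or unit productions to eliminate.
S → A B is already in CNF (two non-terminals) – keep it.
A → a is already in CNF (single terminal) – keep it.
B → b is already in CNF (single terminal) – keep it.
Resulting CNF grammar (3 productions): A → a; B → b; S → A B

Final answer: A → a; B → b; S → A B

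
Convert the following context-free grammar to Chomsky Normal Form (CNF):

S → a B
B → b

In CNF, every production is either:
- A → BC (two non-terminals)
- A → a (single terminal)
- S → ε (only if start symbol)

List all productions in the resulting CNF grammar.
The grammar has no ε-productions or unit productions to eliminate.
S → a B has terminal a in a right-hand side of length ≥ 2: introduce T_a → a and use T_a in place of a.
B → b is already in CNF (single terminal) – keep it.
S → a B becomes S → T_a B.
Resulting CNF grammar (3 productions): T_a → a; B → b; S → T_a B

Final answer: T_a → a; B → b; S → T_a B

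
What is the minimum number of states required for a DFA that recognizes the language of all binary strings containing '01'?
Language: binary strings containing '01'
Lower bound (Myhill–Nerode): the prefixes ε, 0, 01 are pairwise distinguishable:
  ε vs 01: suffix ε distinguishes them (ε is rejected, 01 is accepted)
  0 vs 01: suffix ε distinguishes them (0 is rejected, 01 is accepted)
  ε vs 0: suffix 1 distinguishes them (ε·1 = 1 is rejected, 0·1 = 01 is accepted)
So any DFA needs at least 3 states.
Upper bound: a DFA with 3 states exists (one state per class above: 'no progress', 'last symbol 0', and 'seen 01' (accepting sink)).
Minimum states: 3

Final answer: 3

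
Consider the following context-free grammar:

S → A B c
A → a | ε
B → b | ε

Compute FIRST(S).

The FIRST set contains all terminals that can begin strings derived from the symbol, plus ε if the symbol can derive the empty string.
FIRST(A) = {a, ε} (A → a | ε) and FIRST(B) = {b, ε} (B → b | ε).
For S → A B c: add FIRST(A) minus ε = {a}; A is nullable, so also add FIRST(B) minus ε = {b}; B is nullable too, so also add FIRST(c) = {c}. The terminal c is never erased, so S is not nullable and ε is not included.
FIRST(S) = {a, b, c}.

Final answer: {a, b, c}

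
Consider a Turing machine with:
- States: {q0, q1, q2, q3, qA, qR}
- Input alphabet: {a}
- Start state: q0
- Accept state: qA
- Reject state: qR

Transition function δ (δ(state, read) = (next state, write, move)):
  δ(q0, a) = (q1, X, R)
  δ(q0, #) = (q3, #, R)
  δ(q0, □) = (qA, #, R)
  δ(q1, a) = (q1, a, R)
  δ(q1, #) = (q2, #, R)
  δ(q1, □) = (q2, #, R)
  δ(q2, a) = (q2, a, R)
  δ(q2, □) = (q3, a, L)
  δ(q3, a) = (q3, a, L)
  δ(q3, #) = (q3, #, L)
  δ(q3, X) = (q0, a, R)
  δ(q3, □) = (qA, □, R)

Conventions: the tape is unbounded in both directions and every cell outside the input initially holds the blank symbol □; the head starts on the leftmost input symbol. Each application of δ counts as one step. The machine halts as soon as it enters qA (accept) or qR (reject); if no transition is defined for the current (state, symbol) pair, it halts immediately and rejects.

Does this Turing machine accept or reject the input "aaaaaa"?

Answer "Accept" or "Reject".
Trace (configuration after each step, as tape_left[state]tape_right with head position):
Step 0: [q0]aaaaaa (head at position 0)
Step 1: X[q1]aaaaa (head 1)
Step 2: Xa[q1]aaaa (head 2)
Step 3: Xaa[q1]aaa (head 3)
Step 4: Xaaa[q1]aa (head 4)
Step 5: Xaaaa[q1]a (head 5)
Step 6: Xaaaaa[q1]□ (head 6)
Step 7: Xaaaaa#[q2]□ (head 7)
Step 8: Xaaaaa[q3]#a (head 6)
Step 9: Xaaaa[q3]a#a (head 5)
Step 10: Xaaa[q3]aa#a (head 4)
Step 11: Xaa[q3]aaa#a (head 3)
Step 12: Xa[q3]aaaa#a (head 2)
Step 13: X[q3]aaaaa#a (head 1)
Step 14: [q3]Xaaaaa#a (head 0)
Step 15: a[q0]aaaaa#a (head 1)
Step 16: aX[q1]aaaa#a (head 2)
Step 17: aXa[q1]aaa#a (head 3)
Step 18: aXaa[q1]aa#a (head 4)
Step 19: aXaaa[q1]a#a (head 5)
Step 20: aXaaaa[q1]#a (head 6)
Step 21: aXaaaa#[q2]a (head 7)
Step 22: aXaaaa#a[q2]□ (head 8)
Step 23: aXaaaa#[q3]aa (head 7)
Step 24: aXaaaa[q3]#aa (head 6)
Step 25: aXaaa[q3]a#aa (head 5)
Step 26: aXaa[q3]aa#aa (head 4)
Step 27: aXa[q3]aaa#aa (head 3)
Step 28: aX[q3]aaaa#aa (head 2)
Step 29: a[q3]Xaaaa#aa (head 1)
Step 30: aa[q0]aaaa#aa (head 2)
Step 31: aaX[q1]aaa#aa (head 3)
Step 32: aaXa[q1]aa#aa (head 4)
Step 33: aaXaa[q1]a#aa (head 5)
Step 34: aaXaaa[q1]#aa (head 6)
Step 35: aaXaaa#[q2]aa (head 7)
Step 36: aaXaaa#a[q2]a (head 8)
Step 37: aaXaaa#aa[q2]□ (head 9)
Step 38: aaXaaa#a[q3]aa (head 8)
Step 39: aaXaaa#[q3]aaa (head 7)
Step 40: aaXaaa[q3]#aaa (head 6)
Step 41: aaXaa[q3]a#aaa (head 5)
Step 42: aaXa[q3]aa#aaa (head 4)
Step 43: aaX[q3]aaa#aaa (head 3)
Step 44: aa[q3]Xaaa#aaa (head 2)
Step 45: aaa[q0]aaa#aaa (head 3)
Step 46: aaaX[q1]aa#aaa (head 4)
Step 47: aaaXa[q1]a#aaa (head 5)
Step 48: aaaXaa[q1]#aaa (head 6)
Step 49: aaaXaa#[q2]aaa (head 7)
Step 50: aaaXaa#a[q2]aa (head 8)
Step 51: aaaXaa#aa[q2]a (head 9)
Step 52: aaaXaa#aaa[q2]□ (head 10)
Step 53: aaaXaa#aa[q3]aa (head 9)
Step 54: aaaXaa#a[q3]aaa (head 8)
Step 55: aaaXaa#[q3]aaaa (head 7)
Step 56: aaaXaa[q3]#aaaa (head 6)
Step 57: aaaXa[q3]a#aaaa (head 5)
Step 58: aaaX[q3]aa#aaaa (head 4)
Step 59: aaa[q3]Xaa#aaaa (head 3)
Step 60: aaaa[q0]aa#aaaa (head 4)
Step 61: aaaaX[q1]a#aaaa (head 5)
Step 62: aaaaXa[q1]#aaaa (head 6)
Step 63: aaaaXa#[q2]aaaa (head 7)
Step 64: aaaaXa#a[q2]aaa (head 8)
Step 65: aaaaXa#aa[q2]aa (head 9)
Step 66: aaaaXa#aaa[q2]a (head 10)
Step 67: aaaaXa#aaaa[q2]□ (head 11)
Step 68: aaaaXa#aaa[q3]aa (head 10)
Step 69: aaaaXa#aa[q3]aaa (head 9)
Step 70: aaaaXa#a[q3]aaaa (head 8)
Step 71: aaaaXa#[q3]aaaaa (head 7)
Step 72: aaaaXa[q3]#aaaaa (head 6)
Step 73: aaaaX[q3]a#aaaaa (head 5)
Step 74: aaaa[q3]Xa#aaaaa (head 4)
Step 75: aaaaa[q0]a#aaaaa (head 5)
Step 76: aaaaaX[q1]#aaaaa (head 6)
Step 77: aaaaaX#[q2]aaaaa (head 7)
Step 78: aaaaaX#a[q2]aaaa (head 8)
Step 79: aaaaaX#aa[q2]aaa (head 9)
Step 80: aaaaaX#aaa[q2]aa (head 10)
Step 81: aaaaaX#aaaa[q2]a (head 11)
Step 82: aaaaaX#aaaaa[q2]□ (head 12)
Step 83: aaaaaX#aaaa[q3]aa (head 11)
Step 84: aaaaaX#aaa[q3]aaa (head 10)
Step 85: aaaaaX#aa[q3]aaaa (head 9)
Step 86: aaaaaX#a[q3]aaaaa (head 8)
Step 87: aaaaaX#[q3]aaaaaa (head 7)
Step 88: aaaaaX[q3]#aaaaaa (head 6)
Step 89: aaaaa[q3]X#aaaaaa (head 5)
Step 90: aaaaaa[q0]#aaaaaa (head 6)
Step 91: aaaaaa#[q3]aaaaaa (head 7)
Step 92: aaaaaa[q3]#aaaaaa (head 6)
Step 93: aaaaa[q3]a#aaaaaa (head 5)
Step 94: aaaa[q3]aa#aaaaaa (head 4)
Step 95: aaa[q3]aaa#aaaaaa (head 3)
Step 96: aa[q3]aaaa#aaaaaa (head 2)
Step 97: a[q3]aaaaa#aaaaaa (head 1)
Step 98: [q3]aaaaaa#aaaaaa (head 0)
Step 99: [q3]□aaaaaa#aaaaaa (head -1)
Step 100: □[qA]aaaaaa#aaaaaa (head 0)
The machine is in qA, so it halts and accepts.

Final answer: Accept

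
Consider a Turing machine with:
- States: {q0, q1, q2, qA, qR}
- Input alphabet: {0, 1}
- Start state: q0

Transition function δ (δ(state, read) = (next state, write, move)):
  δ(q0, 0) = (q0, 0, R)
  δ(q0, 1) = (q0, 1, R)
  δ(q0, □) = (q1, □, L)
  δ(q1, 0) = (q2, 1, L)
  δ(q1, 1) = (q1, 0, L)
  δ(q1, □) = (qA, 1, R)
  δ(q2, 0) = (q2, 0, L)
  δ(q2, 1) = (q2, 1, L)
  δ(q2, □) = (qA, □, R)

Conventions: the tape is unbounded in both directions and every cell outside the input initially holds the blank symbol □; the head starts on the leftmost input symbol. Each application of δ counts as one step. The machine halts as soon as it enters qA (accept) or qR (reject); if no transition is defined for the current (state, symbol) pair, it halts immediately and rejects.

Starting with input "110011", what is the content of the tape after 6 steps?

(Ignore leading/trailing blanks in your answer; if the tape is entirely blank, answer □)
Step 0: [q0]110011 (head at position 0)
Step 1: δ(q0, 1) = (q0, 1, R)  ⊢  1[q0]10011 (head at position 1)
Step 2: δ(q0, 1) = (q0, 1, R)  ⊢  11[q0]0011 (head at position 2)
Step 3: δ(q0, 0) = (q0, 0, R)  ⊢  110[q0]011 (head at position 3)
Step 4: δ(q0, 0) = (q0, 0, R)  ⊢  1100[q0]11 (head at position 4)
Step 5: δ(q0, 1) = (q0, 1, R)  ⊢  11001[q0]1 (head at position 5)
Step 6: δ(q0, 1) = (q0, 1, R)  ⊢  110011[q0]□ (head at position 6)
Tape after 6 steps (ignoring surrounding blanks): 110011

Final answer: Tape: 110011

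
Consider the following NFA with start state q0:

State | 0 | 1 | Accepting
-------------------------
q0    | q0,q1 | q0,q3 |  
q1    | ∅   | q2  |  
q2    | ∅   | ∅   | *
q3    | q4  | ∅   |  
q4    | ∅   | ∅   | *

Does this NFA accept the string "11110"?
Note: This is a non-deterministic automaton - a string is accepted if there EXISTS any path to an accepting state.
Track the set of states the NFA could be in: start {q0}
Read '1': {q0} → {q0, q3}
Read '1': {q0, q3} → {q0, q3}
Read '1': {q0, q3} → {q0, q3}
Read '1': {q0, q3} → {q0, q3}
Read '0': {q0, q3} → {q0, q1, q4}
Final set {q0, q1, q4} contains accepting state(s) {q4} → accepted.

Final answer: Yes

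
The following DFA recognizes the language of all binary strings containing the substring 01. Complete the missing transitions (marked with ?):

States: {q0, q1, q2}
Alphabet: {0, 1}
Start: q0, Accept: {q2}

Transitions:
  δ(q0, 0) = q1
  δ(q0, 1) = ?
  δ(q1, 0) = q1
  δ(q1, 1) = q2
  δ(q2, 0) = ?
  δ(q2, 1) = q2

What each state remembers (consistent with the given transitions and accept states):
  q0: 01 not seen yet and the last symbol was not 0
  q1: 01 not seen yet and the last symbol was 0
  q2: the substring 01 has already been seen
Filling in the missing entries:
  δ(q0, 1): in q0 (01 not seen yet and the last symbol was not 0), after reading 1 we have: 01 not seen yet and the last symbol was not 0 → q0
  δ(q2, 0): in q2 (the substring 01 has already been seen), after reading 0 we have: the substring 01 has already been seen → q2

Final answer: δ(q0, 1) = q0; δ(q2, 0) = q2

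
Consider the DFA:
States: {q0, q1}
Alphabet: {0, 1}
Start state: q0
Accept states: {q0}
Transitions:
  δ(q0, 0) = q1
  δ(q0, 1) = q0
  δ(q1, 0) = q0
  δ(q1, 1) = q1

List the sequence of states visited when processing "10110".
Starting at q0
Read '1': q0 -> q0
Read '0': q0 -> q1
Read '1': q1 -> q1
Read '1': q1 -> q1
Read '0': q1 -> q0

Final answer: q0 -> q0 -> q1 -> q1 -> q1 -> q0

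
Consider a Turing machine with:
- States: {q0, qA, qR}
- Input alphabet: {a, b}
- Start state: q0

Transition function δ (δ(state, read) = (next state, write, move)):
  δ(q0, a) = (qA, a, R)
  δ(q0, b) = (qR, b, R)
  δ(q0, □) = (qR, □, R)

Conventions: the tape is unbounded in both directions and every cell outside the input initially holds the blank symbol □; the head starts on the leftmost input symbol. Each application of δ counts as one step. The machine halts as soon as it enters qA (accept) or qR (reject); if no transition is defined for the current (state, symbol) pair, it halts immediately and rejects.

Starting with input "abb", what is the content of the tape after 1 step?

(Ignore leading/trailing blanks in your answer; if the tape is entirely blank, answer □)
Step 0: [q0]abb (head at position 0)
Step 1: δ(q0, a) = (qA, a, R)  ⊢  a[qA]bb (head at position 1)
Tape after 1 step (ignoring surrounding blanks): abb

Final answer: Tape: abb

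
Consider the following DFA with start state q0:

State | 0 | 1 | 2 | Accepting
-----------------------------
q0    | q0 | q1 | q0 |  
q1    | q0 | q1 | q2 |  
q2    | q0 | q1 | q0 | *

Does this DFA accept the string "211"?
Start in q0.
Read '2': q0 → q0
Read '1': q0 → q1
Read '1': q1 → q1
Final state q1 is not accepting, so the string is rejected.

Final answer: No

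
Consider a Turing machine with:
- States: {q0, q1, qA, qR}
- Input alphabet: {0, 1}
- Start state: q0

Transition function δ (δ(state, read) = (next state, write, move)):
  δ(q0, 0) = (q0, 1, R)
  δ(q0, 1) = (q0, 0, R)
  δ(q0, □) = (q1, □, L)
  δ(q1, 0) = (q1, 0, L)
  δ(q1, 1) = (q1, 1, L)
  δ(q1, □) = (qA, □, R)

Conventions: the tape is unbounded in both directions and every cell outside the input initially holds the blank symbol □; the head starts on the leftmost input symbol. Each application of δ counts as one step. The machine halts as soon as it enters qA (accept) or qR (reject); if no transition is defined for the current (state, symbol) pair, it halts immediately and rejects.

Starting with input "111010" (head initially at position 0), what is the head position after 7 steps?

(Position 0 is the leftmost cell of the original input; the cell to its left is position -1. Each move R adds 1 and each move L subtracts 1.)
Step 0: [q0]111010 (head at position 0)
Step 1: δ(q0, 1) = (q0, 0, R)  ⊢  0[q0]11010 (head at position 1)
Step 2: δ(q0, 1) = (q0, 0, R)  ⊢  00[q0]1010 (head at position 2)
Step 3: δ(q0, 1) = (q0, 0, R)  ⊢  000[q0]010 (head at position 3)
Step 4: δ(q0, 0) = (q0, 1, R)  ⊢  0001[q0]10 (head at position 4)
Step 5: δ(q0, 1) = (q0, 0, R)  ⊢  00010[q0]0 (head at position 5)
Step 6: δ(q0, 0) = (q0, 1, R)  ⊢  000101[q0]□ (head at position 6)
Step 7: δ(q0, □) = (q1, □, L)  ⊢  00010[q1]1□ (head at position 5)
Head position after 7 steps: 5

Final answer: Position 5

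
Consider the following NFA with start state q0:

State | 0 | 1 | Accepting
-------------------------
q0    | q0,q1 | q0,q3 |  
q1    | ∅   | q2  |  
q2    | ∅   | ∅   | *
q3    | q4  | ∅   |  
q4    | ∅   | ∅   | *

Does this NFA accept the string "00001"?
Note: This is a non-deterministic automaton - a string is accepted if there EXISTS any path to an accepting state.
Track the set of states the NFA could be in: start {q0}
Read '0': {q0} → {q0, q1}
Read '0': {q0, q1} → {q0, q1}
Read '0': {q0, q1} → {q0, q1}
Read '0': {q0, q1} → {q0, q1}
Read '1': {q0, q1} → {q0, q2, q3}
Final set {q0, q2, q3} contains accepting state(s) {q2} → accepted.

Final answer: Yes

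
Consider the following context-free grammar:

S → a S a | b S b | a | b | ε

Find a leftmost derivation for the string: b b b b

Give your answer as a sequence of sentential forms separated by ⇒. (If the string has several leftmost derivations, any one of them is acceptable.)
Start with S.
Step 1: the leftmost non-terminal is S; apply S → b S b:  b S b
Step 2: the leftmost non-terminal is S; apply S → b S b:  b b S b b
Step 3: the leftmost non-terminal is S; apply S → ε:  b b b b

Final answer: S ⇒ b S b ⇒ b b S b b ⇒ b b b b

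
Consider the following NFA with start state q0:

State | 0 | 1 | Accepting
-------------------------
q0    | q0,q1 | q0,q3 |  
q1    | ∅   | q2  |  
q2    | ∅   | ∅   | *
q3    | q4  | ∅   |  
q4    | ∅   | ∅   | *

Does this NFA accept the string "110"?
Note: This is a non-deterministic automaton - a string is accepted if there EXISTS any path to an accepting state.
Track the set of states the NFA could be in: start {q0}
Read '1': {q0} → {q0, q3}
Read '1': {q0, q3} → {q0, q3}
Read '0': {q0, q3} → {q0, q1, q4}
Final set {q0, q1, q4} contains accepting state(s) {q4} → accepted.

Final answer: Yes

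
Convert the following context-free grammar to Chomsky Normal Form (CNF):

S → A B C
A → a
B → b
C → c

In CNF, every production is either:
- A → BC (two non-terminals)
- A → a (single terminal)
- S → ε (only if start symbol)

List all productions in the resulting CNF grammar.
The grammar has no ε-productions or unit productions to eliminate.
A → a is already in CNF (single terminal) – keep it.
B → b is already in CNF (single terminal) – keep it.
C → c is already in CNF (single terminal) – keep it.
S → A B C has 3 symbols on the right: break it into binary productions S → A X0, X0 → B C.
Resulting CNF grammar (5 productions): A → a; B → b; C → c; S → A X0; X0 → B C

Final answer: A → a; B → b; C → c; S → A X0; X0 → B C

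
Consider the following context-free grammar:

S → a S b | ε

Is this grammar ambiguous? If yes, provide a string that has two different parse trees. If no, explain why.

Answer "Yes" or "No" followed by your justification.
At every step exactly one production applies: if the remaining string to generate is non-empty it starts with a and ends with b, forcing S → a S b; if it is empty, S → ε is forced. Hence each string a^n b^n has exactly one derivation (S → a S b applied n times, then S → ε) and one parse tree.

Final answer: No - the grammar is unambiguous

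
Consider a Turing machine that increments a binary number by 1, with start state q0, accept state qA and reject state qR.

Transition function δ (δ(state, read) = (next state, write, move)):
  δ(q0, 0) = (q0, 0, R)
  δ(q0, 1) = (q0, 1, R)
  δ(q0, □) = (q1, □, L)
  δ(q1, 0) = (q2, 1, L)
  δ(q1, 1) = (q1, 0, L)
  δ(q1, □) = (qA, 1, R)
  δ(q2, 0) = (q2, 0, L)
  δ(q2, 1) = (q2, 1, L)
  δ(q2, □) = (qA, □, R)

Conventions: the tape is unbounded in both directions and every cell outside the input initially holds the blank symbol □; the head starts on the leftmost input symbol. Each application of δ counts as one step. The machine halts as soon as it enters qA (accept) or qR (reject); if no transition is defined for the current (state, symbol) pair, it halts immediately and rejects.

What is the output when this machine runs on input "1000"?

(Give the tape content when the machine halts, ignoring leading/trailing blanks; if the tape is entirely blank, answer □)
Step 0: [q0]1000 (head at position 0)
Step 1: δ(q0, 1) = (q0, 1, R)  ⊢  1[q0]000 (head at position 1)
Step 2: δ(q0, 0) = (q0, 0, R)  ⊢  10[q0]00 (head at position 2)
Step 3: δ(q0, 0) = (q0, 0, R)  ⊢  100[q0]0 (head at position 3)
Step 4: δ(q0, 0) = (q0, 0, R)  ⊢  1000[q0]□ (head at position 4)
Step 5: δ(q0, □) = (q1, □, L)  ⊢  100[q1]0□ (head at position 3)
Step 6: δ(q1, 0) = (q2, 1, L)  ⊢  10[q2]01□ (head at position 2)
Step 7: δ(q2, 0) = (q2, 0, L)  ⊢  1[q2]001□ (head at position 1)
Step 8: δ(q2, 0) = (q2, 0, L)  ⊢  [q2]1001□ (head at position 0)
Step 9: δ(q2, 1) = (q2, 1, L)  ⊢  [q2]□1001□ (head at position -1)
Step 10: δ(q2, □) = (qA, □, R)  ⊢  □[qA]1001□ (head at position 0)
The machine is in qA, so it halts and accepts.
Tape content when halted (ignoring surrounding blanks): 1001

Final answer: Output: 1001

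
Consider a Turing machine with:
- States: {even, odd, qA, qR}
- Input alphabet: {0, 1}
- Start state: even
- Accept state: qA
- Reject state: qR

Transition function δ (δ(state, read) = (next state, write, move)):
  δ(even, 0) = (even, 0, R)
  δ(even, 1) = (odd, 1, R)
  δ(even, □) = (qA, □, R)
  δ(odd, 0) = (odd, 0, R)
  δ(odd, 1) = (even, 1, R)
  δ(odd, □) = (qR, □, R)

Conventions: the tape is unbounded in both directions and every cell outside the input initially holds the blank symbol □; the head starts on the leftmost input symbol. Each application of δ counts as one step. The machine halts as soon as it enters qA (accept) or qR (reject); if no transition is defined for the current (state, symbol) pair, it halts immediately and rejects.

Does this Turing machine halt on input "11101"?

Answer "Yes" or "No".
Step 0: [even]11101 (head at position 0)
Step 1: δ(even, 1) = (odd, 1, R)  ⊢  1[odd]1101 (head at position 1)
Step 2: δ(odd, 1) = (even, 1, R)  ⊢  11[even]101 (head at position 2)
Step 3: δ(even, 1) = (odd, 1, R)  ⊢  111[odd]01 (head at position 3)
Step 4: δ(odd, 0) = (odd, 0, R)  ⊢  1110[odd]1 (head at position 4)
Step 5: δ(odd, 1) = (even, 1, R)  ⊢  11101[even]□ (head at position 5)
Step 6: δ(even, □) = (qA, □, R)  ⊢  11101□[qA]□ (head at position 6)
The machine is in qA, so it halts and accepts.
It halts after 6 steps.

Final answer: Yes - halts after 6 steps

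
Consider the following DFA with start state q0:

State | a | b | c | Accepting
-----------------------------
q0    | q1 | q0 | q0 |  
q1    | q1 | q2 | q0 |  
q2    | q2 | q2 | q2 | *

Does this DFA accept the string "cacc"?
Start in q0.
Read 'c': q0 → q0
Read 'a': q0 → q1
Read 'c': q1 → q0
Read 'c': q0 → q0
Final state q0 is not accepting, so the string is rejected.

Final answer: No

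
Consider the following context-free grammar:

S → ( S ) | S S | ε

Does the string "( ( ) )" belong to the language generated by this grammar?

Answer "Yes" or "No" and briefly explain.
A derivation exists: S ⇒ ( S ) ⇒ ( ( S ) ) ⇒ ( ( ) ) (using S → ( S ) twice, then S → ε).

Final answer: Yes - a valid derivation exists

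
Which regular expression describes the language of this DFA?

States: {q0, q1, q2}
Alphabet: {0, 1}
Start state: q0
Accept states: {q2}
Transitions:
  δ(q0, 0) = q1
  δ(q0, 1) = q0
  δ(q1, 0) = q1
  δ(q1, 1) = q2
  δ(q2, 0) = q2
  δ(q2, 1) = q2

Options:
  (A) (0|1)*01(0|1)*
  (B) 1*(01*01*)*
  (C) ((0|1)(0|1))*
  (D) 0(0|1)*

Testing sample strings against the DFA:
  '01111' -> accepted
  '01' -> accepted
  '1001' -> accepted
  '010' -> accepted
Checking each option for a counterexample:
  (A) (0|1)*01(0|1)*: agrees with the DFA on all strings of length ≤ 4
  (B) 1*(01*01*)*: ε is rejected by the DFA but matches the regex → eliminated
  (C) ((0|1)(0|1))*: ε is rejected by the DFA but matches the regex → eliminated
  (D) 0(0|1)*: '0' is rejected by the DFA but matches the regex → eliminated
Only (A) (0|1)*01(0|1)* is consistent with the DFA.

Final answer: (A) (0|1)*01(0|1)*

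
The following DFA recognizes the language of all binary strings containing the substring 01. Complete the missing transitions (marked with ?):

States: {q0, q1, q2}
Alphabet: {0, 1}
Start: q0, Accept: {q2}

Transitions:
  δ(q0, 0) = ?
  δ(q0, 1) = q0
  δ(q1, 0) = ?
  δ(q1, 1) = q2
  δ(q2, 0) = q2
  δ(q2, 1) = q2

What each state remembers (consistent with the given transitions and accept states):
  q0: 01 not seen yet and the last symbol was not 0
  q1: 01 not seen yet and the last symbol was 0
  q2: the substring 01 has already been seen
Filling in the missing entries:
  δ(q0, 0): in q0 (01 not seen yet and the last symbol was not 0), after reading 0 we have: 01 not seen yet and the last symbol was 0 → q1
  δ(q1, 0): in q1 (01 not seen yet and the last symbol was 0), after reading 0 we have: 01 not seen yet and the last symbol was 0 → q1

Final answer: δ(q0, 0) = q1; δ(q1, 0) = q1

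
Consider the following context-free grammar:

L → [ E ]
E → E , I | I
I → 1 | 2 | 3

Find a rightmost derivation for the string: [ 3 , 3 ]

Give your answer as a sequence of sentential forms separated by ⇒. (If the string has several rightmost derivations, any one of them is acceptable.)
Start with L.
Step 1: the rightmost non-terminal is L; apply L → [ E ]:  [ E ]
Step 2: the rightmost non-terminal is E; apply E → E , I:  [ E , I ]
Step 3: the rightmost non-terminal is I; apply I → 3:  [ E , 3 ]
Step 4: the rightmost non-terminal is E; apply E → I:  [ I , 3 ]
Step 5: the rightmost non-terminal is I; apply I → 3:  [ 3 , 3 ]

Final answer: L ⇒ [ E ] ⇒ [ E , I ] ⇒ [ E , 3 ] ⇒ [ I , 3 ] ⇒ [ 3 , 3 ]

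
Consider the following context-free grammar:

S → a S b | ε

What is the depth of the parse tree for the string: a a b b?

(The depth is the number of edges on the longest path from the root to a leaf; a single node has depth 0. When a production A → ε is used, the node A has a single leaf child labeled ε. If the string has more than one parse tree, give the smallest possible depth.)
The only parse tree applies S → a S b 2 times (once per matching a…b pair) and then S → ε.
The S nodes sit at depths 0, 1, …, 2; the innermost S (depth 2) has the single child ε at depth 3.
The terminal leaves a, b are at depths 1..2, so the longest root-to-leaf path is S → S → … → S → ε with 3 edges.
Depth = 3.

Final answer: 3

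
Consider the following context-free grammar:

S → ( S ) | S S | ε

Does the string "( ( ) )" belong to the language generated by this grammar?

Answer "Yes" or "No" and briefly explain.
A derivation exists: S ⇒ ( S ) ⇒ ( ( S ) ) ⇒ ( ( ) ) (using S → ( S ) twice, then S → ε).

Final answer: Yes - a valid derivation exists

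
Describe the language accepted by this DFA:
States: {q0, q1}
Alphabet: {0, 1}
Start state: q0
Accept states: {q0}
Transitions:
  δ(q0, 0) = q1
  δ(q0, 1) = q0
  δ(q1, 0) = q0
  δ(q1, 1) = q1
Analyzing the DFA structure:
Start state: q0
Accept states: {q0}
Interpreting what each state remembers (checking against the transitions):
  q0: an even number of 0s has been read so far
  q1: an odd number of 0s has been read so far
  δ(q0, 0): in q0 (an even number of 0s has been read so far), after reading 0 we have: an odd number of 0s has been read so far → q1
  δ(q0, 1): in q0 (an even number of 0s has been read so far), after reading 1 we have: an even number of 0s has been read so far → q0
  δ(q1, 0): in q1 (an odd number of 0s has been read so far), after reading 0 we have: an even number of 0s has been read so far → q0
  δ(q1, 1): in q1 (an odd number of 0s has been read so far), after reading 1 we have: an odd number of 0s has been read so far → q1
A string is accepted iff it ends in {q0}, i.e. an even number of 0s has been read so far.
Language: All binary strings with an even number of 0s

Final answer: All binary strings with an even number of 0s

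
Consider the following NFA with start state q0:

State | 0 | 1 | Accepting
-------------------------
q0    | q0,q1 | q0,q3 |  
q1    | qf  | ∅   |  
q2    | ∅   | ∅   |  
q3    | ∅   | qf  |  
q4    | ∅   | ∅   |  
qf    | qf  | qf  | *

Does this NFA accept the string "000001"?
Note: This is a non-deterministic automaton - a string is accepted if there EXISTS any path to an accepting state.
Track the set of states the NFA could be in: start {q0}
Read '0': {q0} → {q0, q1}
Read '0': {q0, q1} → {q0, q1, qf}
Read '0': {q0, q1, qf} → {q0, q1, qf}
Read '0': {q0, q1, qf} → {q0, q1, qf}
Read '0': {q0, q1, qf} → {q0, q1, qf}
Read '1': {q0, q1, qf} → {q0, q3, qf}
Final set {q0, q3, qf} contains accepting state(s) {qf} → accepted.

Final answer: Yes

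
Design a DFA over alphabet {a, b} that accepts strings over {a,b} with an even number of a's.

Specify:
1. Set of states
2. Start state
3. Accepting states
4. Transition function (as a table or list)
One valid DFA (any DFA recognizing the same language is acceptable):
States: {q0, q1}
Start: q0
Accepting: {q0}
Transitions (accepting states marked with *):
State | a | b | Accepting
-------------------------
q0    | q1 | q0 | *
q1    | q0 | q1 |  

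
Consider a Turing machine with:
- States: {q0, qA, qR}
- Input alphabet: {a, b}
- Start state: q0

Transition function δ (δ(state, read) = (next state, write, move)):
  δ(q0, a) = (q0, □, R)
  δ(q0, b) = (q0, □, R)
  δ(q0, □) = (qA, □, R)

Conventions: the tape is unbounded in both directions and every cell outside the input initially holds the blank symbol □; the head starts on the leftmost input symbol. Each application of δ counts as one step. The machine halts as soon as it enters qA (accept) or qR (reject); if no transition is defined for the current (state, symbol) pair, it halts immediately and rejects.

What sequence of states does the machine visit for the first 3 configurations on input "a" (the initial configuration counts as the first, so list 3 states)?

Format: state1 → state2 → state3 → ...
Step 0: [q0]a (head at position 0)
Step 1: δ(q0, a) = (q0, □, R)  ⊢  □[q0]□ (head at position 1)
Step 2: δ(q0, □) = (qA, □, R)  ⊢  □□[qA]□ (head at position 2)
Reading off the states of these 3 configurations: q0 → q0 → qA

Final answer: q0 → q0 → qA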